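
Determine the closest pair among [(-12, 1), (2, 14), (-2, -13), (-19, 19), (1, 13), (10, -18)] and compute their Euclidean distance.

Computing all pairwise distances among 6 points:

d((-12, 1), (2, 14)) = 19.105
d((-12, 1), (-2, -13)) = 17.2047
d((-12, 1), (-19, 19)) = 19.3132
d((-12, 1), (1, 13)) = 17.6918
d((-12, 1), (10, -18)) = 29.0689
d((2, 14), (-2, -13)) = 27.2947
d((2, 14), (-19, 19)) = 21.587
d((2, 14), (1, 13)) = 1.4142 <-- minimum
d((2, 14), (10, -18)) = 32.9848
d((-2, -13), (-19, 19)) = 36.2353
d((-2, -13), (1, 13)) = 26.1725
d((-2, -13), (10, -18)) = 13.0
d((-19, 19), (1, 13)) = 20.8806
d((-19, 19), (10, -18)) = 47.0106
d((1, 13), (10, -18)) = 32.28

Closest pair: (2, 14) and (1, 13) with distance 1.4142

The closest pair is (2, 14) and (1, 13) with Euclidean distance 1.4142. For 6 points, brute-force pairwise comparison is shown above. For large n, the divide-and-conquer algorithm (sort by x, recurse on halves, check the dividing strip) achieves O(n log n).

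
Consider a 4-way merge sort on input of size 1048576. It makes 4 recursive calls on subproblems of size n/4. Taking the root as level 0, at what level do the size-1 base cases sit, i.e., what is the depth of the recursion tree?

For divide and conquer with division factor 4:

Problem sizes at each level:
Level 0: 1048576
Level 1: 262144
Level 2: 65536
Level 3: 16384
Level 4: 4096
Level 5: 1024
Level 6: 256
Level 7: 64
Level 8: 16
Level 9: 4
Level 10: 1

The root is level 0 and the size-1 base case is level 10 (the tree spans levels 0 through 10, i.e. 11 levels counting the root), so the depth is the number of divisions: log_4(1048576) = 10

The recursion tree depth is log_4(1048576) = 10. At each level, the problem size is divided by 4, so it takes 10 divisions to reduce to a base case of size 1. The algorithm makes 4 recursive calls at each level.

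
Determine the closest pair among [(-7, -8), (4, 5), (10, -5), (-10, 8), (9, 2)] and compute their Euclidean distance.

Computing all pairwise distances among 5 points:

d((-7, -8), (4, 5)) = 17.0294
d((-7, -8), (10, -5)) = 17.2627
d((-7, -8), (-10, 8)) = 16.2788
d((-7, -8), (9, 2)) = 18.868
d((4, 5), (10, -5)) = 11.6619
d((4, 5), (-10, 8)) = 14.3178
d((4, 5), (9, 2)) = 5.831 <-- minimum
d((10, -5), (-10, 8)) = 23.8537
d((10, -5), (9, 2)) = 7.0711
d((-10, 8), (9, 2)) = 19.9249

Closest pair: (4, 5) and (9, 2) with distance 5.831

The closest pair is (4, 5) and (9, 2) with Euclidean distance 5.831. For 5 points, brute-force pairwise comparison is shown above. For large n, the divide-and-conquer algorithm (sort by x, recurse on halves, check the dividing strip) achieves O(n log n).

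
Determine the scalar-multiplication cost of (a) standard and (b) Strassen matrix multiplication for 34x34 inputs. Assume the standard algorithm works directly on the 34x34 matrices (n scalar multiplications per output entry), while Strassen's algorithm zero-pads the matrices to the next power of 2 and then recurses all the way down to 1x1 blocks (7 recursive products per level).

Matrix multiplication for 34x34 matrices:

Strassen's algorithm requires power-of-2 dimensions. Pad 34x34 to 64x64 (next power of 2).

Standard algorithm: 34^3 = 39304 multiplications
Strassen's algorithm: 7^(log2(64)) = 7^6 = 117649 multiplications
Difference: 39304 - 117649 = -78345 (Strassen uses MORE here due to padding overhead — for small or just-over-power-of-2 n, padding can outweigh the per-level savings)

Standard: 39304 multiplications (34^3). Strassen: 117649 multiplications (7^6, after padding to 64x64). Strassen reduces 8 recursive multiplications to 7 at each level.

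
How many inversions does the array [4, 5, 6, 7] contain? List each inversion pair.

Finding inversions in [4, 5, 6, 7]:


Total inversions: 0

The array has 0 inversions. It is already sorted.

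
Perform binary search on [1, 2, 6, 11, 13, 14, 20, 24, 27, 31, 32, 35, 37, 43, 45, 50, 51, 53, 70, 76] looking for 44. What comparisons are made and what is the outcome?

Binary search for 44 in [1, 2, 6, 11, 13, 14, 20, 24, 27, 31, 32, 35, 37, 43, 45, 50, 51, 53, 70, 76]:

lo=0, hi=19, mid=9, arr[mid]=31 -> 31 < 44, search right half
lo=10, hi=19, mid=14, arr[mid]=45 -> 45 > 44, search left half
lo=10, hi=13, mid=11, arr[mid]=35 -> 35 < 44, search right half
lo=12, hi=13, mid=12, arr[mid]=37 -> 37 < 44, search right half
lo=13, hi=13, mid=13, arr[mid]=43 -> 43 < 44, search right half
lo=14 > hi=13, target 44 not found

Binary search determines that 44 is not in the array after 5 comparisons. The search space was exhausted without finding the target.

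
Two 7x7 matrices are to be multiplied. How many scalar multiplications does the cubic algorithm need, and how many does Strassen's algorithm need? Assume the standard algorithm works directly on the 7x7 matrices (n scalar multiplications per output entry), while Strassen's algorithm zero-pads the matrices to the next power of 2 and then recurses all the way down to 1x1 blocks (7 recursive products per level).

Matrix multiplication for 7x7 matrices:

Strassen's algorithm requires power-of-2 dimensions. Pad 7x7 to 8x8 (next power of 2).

Standard algorithm: 7^3 = 343 multiplications
Strassen's algorithm: 7^(log2(8)) = 7^3 = 343 multiplications
Savings: 343 - 343 = 0 multiplications

Standard: 343 multiplications (7^3). Strassen: 343 multiplications (7^3, after padding to 8x8). Strassen reduces 8 recursive multiplications to 7 at each level.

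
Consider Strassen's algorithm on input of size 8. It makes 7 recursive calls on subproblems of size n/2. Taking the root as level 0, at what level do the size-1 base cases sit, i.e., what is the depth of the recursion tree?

For divide and conquer with division factor 2:

Problem sizes at each level:
Level 0: 8
Level 1: 4
Level 2: 2
Level 3: 1

The root is level 0 and the size-1 base case is level 3 (the tree spans levels 0 through 3, i.e. 4 levels counting the root), so the depth is the number of divisions: log_2(8) = 3

The recursion tree depth is log_2(8) = 3. At each level, the problem size is divided by 2, so it takes 3 divisions to reduce to a base case of size 1. The algorithm makes 7 recursive calls at each level.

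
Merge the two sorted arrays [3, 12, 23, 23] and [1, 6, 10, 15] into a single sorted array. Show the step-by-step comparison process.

Merging process:

Compare 3 vs 1: take 1 from right. Merged: [1]
Compare 3 vs 6: take 3 from left. Merged: [1, 3]
Compare 12 vs 6: take 6 from right. Merged: [1, 3, 6]
Compare 12 vs 10: take 10 from right. Merged: [1, 3, 6, 10]
Compare 12 vs 15: take 12 from left. Merged: [1, 3, 6, 10, 12]
Compare 23 vs 15: take 15 from right. Merged: [1, 3, 6, 10, 12, 15]
Append remaining from left: [23, 23]. Merged: [1, 3, 6, 10, 12, 15, 23, 23]

Final merged array: [1, 3, 6, 10, 12, 15, 23, 23]
Total comparisons: 6

The merged array is [1, 3, 6, 10, 12, 15, 23, 23], requiring 6 comparisons. The merge step runs in O(n) time where n is the total number of elements.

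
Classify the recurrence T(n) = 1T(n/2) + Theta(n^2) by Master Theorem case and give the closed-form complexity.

Master Theorem for T(n) = 1T(n/2) + O(n^2):

a = 1, b = 2, c = 2
log_b(a) = log_2(1) = 0.0000

Case 3: c = 2 > log_2(1) = 0.0000
T(n) = O(n^2) = O(n^2)

For T(n) = 1T(n/2) + O(n^2): log_2(1) = 0.0000. This is Case 3 of the Master Theorem (c > log_b(a), work dominated by root), giving O(n^2).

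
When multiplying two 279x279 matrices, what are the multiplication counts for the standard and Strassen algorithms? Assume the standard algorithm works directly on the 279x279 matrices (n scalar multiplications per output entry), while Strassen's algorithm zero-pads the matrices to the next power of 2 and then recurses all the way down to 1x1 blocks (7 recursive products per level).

Matrix multiplication for 279x279 matrices:

Strassen's algorithm requires power-of-2 dimensions. Pad 279x279 to 512x512 (next power of 2).

Standard algorithm: 279^3 = 21717639 multiplications
Strassen's algorithm: 7^(log2(512)) = 7^9 = 40353607 multiplications
Difference: 21717639 - 40353607 = -18635968 (Strassen uses MORE here due to padding overhead — for small or just-over-power-of-2 n, padding can outweigh the per-level savings)

Standard: 21717639 multiplications (279^3). Strassen: 40353607 multiplications (7^9, after padding to 512x512). Strassen reduces 8 recursive multiplications to 7 at each level.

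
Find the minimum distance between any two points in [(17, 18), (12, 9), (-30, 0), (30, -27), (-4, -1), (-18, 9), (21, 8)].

Computing all pairwise distances among 7 points:

d((17, 18), (12, 9)) = 10.2956
d((17, 18), (-30, 0)) = 50.3289
d((17, 18), (30, -27)) = 46.8402
d((17, 18), (-4, -1)) = 28.3196
d((17, 18), (-18, 9)) = 36.1386
d((17, 18), (21, 8)) = 10.7703
d((12, 9), (-30, 0)) = 42.9535
d((12, 9), (30, -27)) = 40.2492
d((12, 9), (-4, -1)) = 18.868
d((12, 9), (-18, 9)) = 30.0
d((12, 9), (21, 8)) = 9.0554 <-- minimum
d((-30, 0), (30, -27)) = 65.7951
d((-30, 0), (-4, -1)) = 26.0192
d((-30, 0), (-18, 9)) = 15.0
d((-30, 0), (21, 8)) = 51.6236
d((30, -27), (-4, -1)) = 42.8019
d((30, -27), (-18, 9)) = 60.0
d((30, -27), (21, 8)) = 36.1386
d((-4, -1), (-18, 9)) = 17.2047
d((-4, -1), (21, 8)) = 26.5707
d((-18, 9), (21, 8)) = 39.0128

Closest pair: (12, 9) and (21, 8) with distance 9.0554

The closest pair is (12, 9) and (21, 8) with Euclidean distance 9.0554. For 7 points, brute-force pairwise comparison is shown above. For large n, the divide-and-conquer algorithm (sort by x, recurse on halves, check the dividing strip) achieves O(n log n).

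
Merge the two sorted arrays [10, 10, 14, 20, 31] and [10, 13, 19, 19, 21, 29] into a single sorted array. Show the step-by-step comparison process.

Merging process:

Compare 10 vs 10: take 10 from left. Merged: [10]
Compare 10 vs 10: take 10 from left. Merged: [10, 10]
Compare 14 vs 10: take 10 from right. Merged: [10, 10, 10]
Compare 14 vs 13: take 13 from right. Merged: [10, 10, 10, 13]
Compare 14 vs 19: take 14 from left. Merged: [10, 10, 10, 13, 14]
Compare 20 vs 19: take 19 from right. Merged: [10, 10, 10, 13, 14, 19]
Compare 20 vs 19: take 19 from right. Merged: [10, 10, 10, 13, 14, 19, 19]
Compare 20 vs 21: take 20 from left. Merged: [10, 10, 10, 13, 14, 19, 19, 20]
Compare 31 vs 21: take 21 from right. Merged: [10, 10, 10, 13, 14, 19, 19, 20, 21]
Compare 31 vs 29: take 29 from right. Merged: [10, 10, 10, 13, 14, 19, 19, 20, 21, 29]
Append remaining from left: [31]. Merged: [10, 10, 10, 13, 14, 19, 19, 20, 21, 29, 31]

Final merged array: [10, 10, 10, 13, 14, 19, 19, 20, 21, 29, 31]
Total comparisons: 10

The merged array is [10, 10, 10, 13, 14, 19, 19, 20, 21, 29, 31], requiring 10 comparisons. The merge step runs in O(n) time where n is the total number of elements.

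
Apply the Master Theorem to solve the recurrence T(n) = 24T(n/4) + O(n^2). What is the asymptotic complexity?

Master Theorem for T(n) = 24T(n/4) + O(n^2):

a = 24, b = 4, c = 2
log_b(a) = log_4(24) = 2.2925

Case 1: c = 2 < log_4(24) = 2.2925
T(n) = O(n^(log_4 24))

For T(n) = 24T(n/4) + O(n^2): log_4(24) = 2.2925. This is Case 1 of the Master Theorem (c < log_b(a), work dominated by leaves), giving O(n^(log_4 24)).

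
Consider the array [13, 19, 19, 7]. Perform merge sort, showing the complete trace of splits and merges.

Merge sort trace:

Split: [13, 19, 19, 7] -> [13, 19] and [19, 7]
  Split: [13, 19] -> [13] and [19]
  Merge: [13] + [19] -> [13, 19]
  Split: [19, 7] -> [19] and [7]
  Merge: [19] + [7] -> [7, 19]
Merge: [13, 19] + [7, 19] -> [7, 13, 19, 19]

Final sorted array: [7, 13, 19, 19]

The merge sort proceeds by recursively splitting the array and merging sorted halves.
After all merges, the sorted array is [7, 13, 19, 19].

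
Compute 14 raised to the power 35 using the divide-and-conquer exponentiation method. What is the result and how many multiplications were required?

Computing 14^35 by squaring (build up from 14^1; each line after the first costs one multiplication):

14^1 = 14
14^2 = (14^1)^2 = 14^2 = 196
14^4 = (14^2)^2 = 196^2 = 38416
14^8 = (14^4)^2 = 38416^2 = 1475789056
14^16 = (14^8)^2 = 1475789056^2 = 2177953337809371136
14^17 = 14 * 14^16 = 14 * 2177953337809371136 = 30491346729331195904
14^34 = (14^17)^2 = 30491346729331195904^2 = 929722225368296217729286886758826377216
14^35 = 14 * 14^34 = 14 * 929722225368296217729286886758826377216 = 13016111155156147048210016414623569281024

Result: 13016111155156147048210016414623569281024
Multiplications needed: 7 (7 lines after 14^1)

14^35 = 13016111155156147048210016414623569281024. Using exponentiation by squaring, this requires 7 multiplications. The key idea: if the exponent is even, square the half-power; if odd, multiply by the base once.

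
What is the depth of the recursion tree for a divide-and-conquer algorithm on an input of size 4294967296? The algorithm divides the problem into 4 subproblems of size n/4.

For divide and conquer with division factor 4:

Problem sizes at each level:
Level 0: 4294967296
Level 1: 1073741824
Level 2: 268435456
Level 3: 67108864
Level 4: 16777216
Level 5: 4194304
Level 6: 1048576
Level 7: 262144
Level 8: 65536
Level 9: 16384
Level 10: 4096
Level 11: 1024
Level 12: 256
Level 13: 64
Level 14: 16
Level 15: 4
Level 16: 1

The root is level 0 and the size-1 base case is level 16 (the tree spans levels 0 through 16, i.e. 17 levels counting the root), so the depth is the number of divisions: log_4(4294967296) = 16

The recursion tree depth is log_4(4294967296) = 16. At each level, the problem size is divided by 4, so it takes 16 divisions to reduce to a base case of size 1. The algorithm makes 4 recursive calls at each level.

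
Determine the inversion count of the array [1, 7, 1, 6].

Finding inversions in [1, 7, 1, 6]:

(1, 2): arr[1]=7 > arr[2]=1
(1, 3): arr[1]=7 > arr[3]=6

Total inversions: 2

The array has 2 inversion(s): (1,2), (1,3). Each pair (i,j) satisfies i < j and arr[i] > arr[j].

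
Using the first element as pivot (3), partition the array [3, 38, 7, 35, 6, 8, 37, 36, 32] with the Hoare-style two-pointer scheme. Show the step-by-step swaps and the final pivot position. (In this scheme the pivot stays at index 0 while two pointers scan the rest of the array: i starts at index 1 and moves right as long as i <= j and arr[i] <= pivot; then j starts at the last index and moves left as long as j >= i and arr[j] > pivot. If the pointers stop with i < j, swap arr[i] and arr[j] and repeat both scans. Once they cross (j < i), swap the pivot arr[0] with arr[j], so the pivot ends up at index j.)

Hoare-style two-pointer partition with pivot = 3:

Initial array: [3, 38, 7, 35, 6, 8, 37, 36, 32]

Pointers start at i = 1, j = 8.
i ends at 1, j ends at 0: the pointers have crossed (j < i), so scanning stops.

j = 0, so swapping arr[0] with arr[j] leaves the pivot at position 0: [3, 38, 7, 35, 6, 8, 37, 36, 32]
Pivot position: 0

After partitioning with pivot 3, the array becomes [3, 38, 7, 35, 6, 8, 37, 36, 32]. The pivot is placed at index 0. All elements to the left of the pivot are <= 3, and all elements to the right are > 3.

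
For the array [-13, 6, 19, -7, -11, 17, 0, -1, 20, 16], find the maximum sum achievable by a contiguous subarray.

Using Kadane's algorithm on [-13, 6, 19, -7, -11, 17, 0, -1, 20, 16]:

Scanning through the array:
Position 1 (value 6): max_ending_here = 6, max_so_far = 6
Position 2 (value 19): max_ending_here = 25, max_so_far = 25
Position 3 (value -7): max_ending_here = 18, max_so_far = 25
Position 4 (value -11): max_ending_here = 7, max_so_far = 25
Position 5 (value 17): max_ending_here = 24, max_so_far = 25
Position 6 (value 0): max_ending_here = 24, max_so_far = 25
Position 7 (value -1): max_ending_here = 23, max_so_far = 25
Position 8 (value 20): max_ending_here = 43, max_so_far = 43
Position 9 (value 16): max_ending_here = 59, max_so_far = 59

Maximum subarray: [6, 19, -7, -11, 17, 0, -1, 20, 16]
Maximum sum: 59

The maximum subarray is [6, 19, -7, -11, 17, 0, -1, 20, 16] with sum 59. This subarray runs from index 1 to index 9.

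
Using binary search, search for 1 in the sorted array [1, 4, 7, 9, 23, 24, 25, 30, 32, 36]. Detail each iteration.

Binary search for 1 in [1, 4, 7, 9, 23, 24, 25, 30, 32, 36]:

lo=0, hi=9, mid=4, arr[mid]=23 -> 23 > 1, search left half
lo=0, hi=3, mid=1, arr[mid]=4 -> 4 > 1, search left half
lo=0, hi=0, mid=0, arr[mid]=1 -> Found target at index 0!

Binary search finds 1 at index 0 after 3 comparisons. The search repeatedly halves the search space by comparing with the middle element.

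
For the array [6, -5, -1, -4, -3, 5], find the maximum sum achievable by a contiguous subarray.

Using Kadane's algorithm on [6, -5, -1, -4, -3, 5]:

Scanning through the array:
Position 1 (value -5): max_ending_here = 1, max_so_far = 6
Position 2 (value -1): max_ending_here = 0, max_so_far = 6
Position 3 (value -4): max_ending_here = -4, max_so_far = 6
Position 4 (value -3): max_ending_here = -3, max_so_far = 6
Position 5 (value 5): max_ending_here = 5, max_so_far = 6

Maximum subarray: [6]
Maximum sum: 6

The maximum subarray is [6] with sum 6. This subarray runs from index 0 to index 0.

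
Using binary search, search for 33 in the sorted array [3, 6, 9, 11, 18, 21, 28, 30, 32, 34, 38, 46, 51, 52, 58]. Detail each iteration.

Binary search for 33 in [3, 6, 9, 11, 18, 21, 28, 30, 32, 34, 38, 46, 51, 52, 58]:

lo=0, hi=14, mid=7, arr[mid]=30 -> 30 < 33, search right half
lo=8, hi=14, mid=11, arr[mid]=46 -> 46 > 33, search left half
lo=8, hi=10, mid=9, arr[mid]=34 -> 34 > 33, search left half
lo=8, hi=8, mid=8, arr[mid]=32 -> 32 < 33, search right half
lo=9 > hi=8, target 33 not found

Binary search determines that 33 is not in the array after 4 comparisons. The search space was exhausted without finding the target.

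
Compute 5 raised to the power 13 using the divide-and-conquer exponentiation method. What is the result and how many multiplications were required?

Computing 5^13 by squaring (build up from 5^1; each line after the first costs one multiplication):

5^1 = 5
5^2 = (5^1)^2 = 5^2 = 25
5^3 = 5 * 5^2 = 5 * 25 = 125
5^6 = (5^3)^2 = 125^2 = 15625
5^12 = (5^6)^2 = 15625^2 = 244140625
5^13 = 5 * 5^12 = 5 * 244140625 = 1220703125

Result: 1220703125
Multiplications needed: 5 (5 lines after 5^1)

5^13 = 1220703125. Using exponentiation by squaring, this requires 5 multiplications. The key idea: if the exponent is even, square the half-power; if odd, multiply by the base once.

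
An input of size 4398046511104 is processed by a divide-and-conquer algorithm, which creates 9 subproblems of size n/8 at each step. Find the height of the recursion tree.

For divide and conquer with division factor 8:

Problem sizes at each level:
Level 0: 4398046511104
Level 1: 549755813888
Level 2: 68719476736
Level 3: 8589934592
Level 4: 1073741824
Level 5: 134217728
Level 6: 16777216
Level 7: 2097152
Level 8: 262144
Level 9: 32768
Level 10: 4096
Level 11: 512
Level 12: 64
Level 13: 8
Level 14: 1

The root is level 0 and the size-1 base case is level 14 (the tree spans levels 0 through 14, i.e. 15 levels counting the root), so the depth is the number of divisions: log_8(4398046511104) = 14

The recursion tree depth is log_8(4398046511104) = 14. At each level, the problem size is divided by 8, so it takes 14 divisions to reduce to a base case of size 1. The algorithm makes 9 recursive calls at each level.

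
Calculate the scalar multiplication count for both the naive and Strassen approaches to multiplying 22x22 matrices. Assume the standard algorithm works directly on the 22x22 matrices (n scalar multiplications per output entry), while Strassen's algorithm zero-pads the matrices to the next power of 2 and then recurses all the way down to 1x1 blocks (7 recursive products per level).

Matrix multiplication for 22x22 matrices:

Strassen's algorithm requires power-of-2 dimensions. Pad 22x22 to 32x32 (next power of 2).

Standard algorithm: 22^3 = 10648 multiplications
Strassen's algorithm: 7^(log2(32)) = 7^5 = 16807 multiplications
Difference: 10648 - 16807 = -6159 (Strassen uses MORE here due to padding overhead — for small or just-over-power-of-2 n, padding can outweigh the per-level savings)

Standard: 10648 multiplications (22^3). Strassen: 16807 multiplications (7^5, after padding to 32x32). Strassen reduces 8 recursive multiplications to 7 at each level.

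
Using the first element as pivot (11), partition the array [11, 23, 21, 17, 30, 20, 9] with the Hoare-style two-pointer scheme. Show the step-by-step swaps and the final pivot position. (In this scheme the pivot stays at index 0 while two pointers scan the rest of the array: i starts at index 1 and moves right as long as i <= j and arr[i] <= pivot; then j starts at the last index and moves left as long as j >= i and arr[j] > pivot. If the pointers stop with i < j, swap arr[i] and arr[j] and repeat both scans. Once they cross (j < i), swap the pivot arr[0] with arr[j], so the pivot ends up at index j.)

Hoare-style two-pointer partition with pivot = 11:

Initial array: [11, 23, 21, 17, 30, 20, 9]

Pointers start at i = 1, j = 6.
i stops at index 1 (arr[1]=23 > 11), j stops at index 6 (arr[6]=9 <= 11): swap arr[1] and arr[6], array becomes [11, 9, 21, 17, 30, 20, 23]
i ends at 2, j ends at 1: the pointers have crossed (j < i), so scanning stops.

Swap pivot arr[0] with arr[1] to place pivot at position 1: [9, 11, 21, 17, 30, 20, 23]
Pivot position: 1

After partitioning with pivot 11, the array becomes [9, 11, 21, 17, 30, 20, 23]. The pivot is placed at index 1. All elements to the left of the pivot are <= 11, and all elements to the right are > 11.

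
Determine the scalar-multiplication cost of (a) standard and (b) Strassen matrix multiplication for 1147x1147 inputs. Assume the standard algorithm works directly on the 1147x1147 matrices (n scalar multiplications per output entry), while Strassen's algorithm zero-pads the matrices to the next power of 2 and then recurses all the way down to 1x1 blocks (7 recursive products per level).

Matrix multiplication for 1147x1147 matrices:

Strassen's algorithm requires power-of-2 dimensions. Pad 1147x1147 to 2048x2048 (next power of 2).

Standard algorithm: 1147^3 = 1509003523 multiplications
Strassen's algorithm: 7^(log2(2048)) = 7^11 = 1977326743 multiplications
Difference: 1509003523 - 1977326743 = -468323220 (Strassen uses MORE here due to padding overhead — for small or just-over-power-of-2 n, padding can outweigh the per-level savings)

Standard: 1509003523 multiplications (1147^3). Strassen: 1977326743 multiplications (7^11, after padding to 2048x2048). Strassen reduces 8 recursive multiplications to 7 at each level.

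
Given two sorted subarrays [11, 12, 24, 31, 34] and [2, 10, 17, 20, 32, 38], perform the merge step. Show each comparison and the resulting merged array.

Merging process:

Compare 11 vs 2: take 2 from right. Merged: [2]
Compare 11 vs 10: take 10 from right. Merged: [2, 10]
Compare 11 vs 17: take 11 from left. Merged: [2, 10, 11]
Compare 12 vs 17: take 12 from left. Merged: [2, 10, 11, 12]
Compare 24 vs 17: take 17 from right. Merged: [2, 10, 11, 12, 17]
Compare 24 vs 20: take 20 from right. Merged: [2, 10, 11, 12, 17, 20]
Compare 24 vs 32: take 24 from left. Merged: [2, 10, 11, 12, 17, 20, 24]
Compare 31 vs 32: take 31 from left. Merged: [2, 10, 11, 12, 17, 20, 24, 31]
Compare 34 vs 32: take 32 from right. Merged: [2, 10, 11, 12, 17, 20, 24, 31, 32]
Compare 34 vs 38: take 34 from left. Merged: [2, 10, 11, 12, 17, 20, 24, 31, 32, 34]
Append remaining from right: [38]. Merged: [2, 10, 11, 12, 17, 20, 24, 31, 32, 34, 38]

Final merged array: [2, 10, 11, 12, 17, 20, 24, 31, 32, 34, 38]
Total comparisons: 10

The merged array is [2, 10, 11, 12, 17, 20, 24, 31, 32, 34, 38], requiring 10 comparisons. The merge step runs in O(n) time where n is the total number of elements.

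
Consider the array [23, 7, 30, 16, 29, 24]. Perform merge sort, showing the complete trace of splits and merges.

Merge sort trace:

Split: [23, 7, 30, 16, 29, 24] -> [23, 7, 30] and [16, 29, 24]
  Split: [23, 7, 30] -> [23] and [7, 30]
    Split: [7, 30] -> [7] and [30]
    Merge: [7] + [30] -> [7, 30]
  Merge: [23] + [7, 30] -> [7, 23, 30]
  Split: [16, 29, 24] -> [16] and [29, 24]
    Split: [29, 24] -> [29] and [24]
    Merge: [29] + [24] -> [24, 29]
  Merge: [16] + [24, 29] -> [16, 24, 29]
Merge: [7, 23, 30] + [16, 24, 29] -> [7, 16, 23, 24, 29, 30]

Final sorted array: [7, 16, 23, 24, 29, 30]

The merge sort proceeds by recursively splitting the array and merging sorted halves.
After all merges, the sorted array is [7, 16, 23, 24, 29, 30].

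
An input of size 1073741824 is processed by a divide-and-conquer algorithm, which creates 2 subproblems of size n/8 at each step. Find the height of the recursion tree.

For divide and conquer with division factor 8:

Problem sizes at each level:
Level 0: 1073741824
Level 1: 134217728
Level 2: 16777216
Level 3: 2097152
Level 4: 262144
Level 5: 32768
Level 6: 4096
Level 7: 512
Level 8: 64
Level 9: 8
Level 10: 1

The root is level 0 and the size-1 base case is level 10 (the tree spans levels 0 through 10, i.e. 11 levels counting the root), so the depth is the number of divisions: log_8(1073741824) = 10

The recursion tree depth is log_8(1073741824) = 10. At each level, the problem size is divided by 8, so it takes 10 divisions to reduce to a base case of size 1. The algorithm makes 2 recursive calls at each level.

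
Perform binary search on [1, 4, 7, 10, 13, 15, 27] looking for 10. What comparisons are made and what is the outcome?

Binary search for 10 in [1, 4, 7, 10, 13, 15, 27]:

lo=0, hi=6, mid=3, arr[mid]=10 -> Found target at index 3!

Binary search finds 10 at index 3 after 1 comparisons. The search repeatedly halves the search space by comparing with the middle element.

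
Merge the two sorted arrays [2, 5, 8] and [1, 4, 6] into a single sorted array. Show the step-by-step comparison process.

Merging process:

Compare 2 vs 1: take 1 from right. Merged: [1]
Compare 2 vs 4: take 2 from left. Merged: [1, 2]
Compare 5 vs 4: take 4 from right. Merged: [1, 2, 4]
Compare 5 vs 6: take 5 from left. Merged: [1, 2, 4, 5]
Compare 8 vs 6: take 6 from right. Merged: [1, 2, 4, 5, 6]
Append remaining from left: [8]. Merged: [1, 2, 4, 5, 6, 8]

Final merged array: [1, 2, 4, 5, 6, 8]
Total comparisons: 5

The merged array is [1, 2, 4, 5, 6, 8], requiring 5 comparisons. The merge step runs in O(n) time where n is the total number of elements.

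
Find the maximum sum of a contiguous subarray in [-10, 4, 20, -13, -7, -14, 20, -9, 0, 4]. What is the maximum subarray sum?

Using Kadane's algorithm on [-10, 4, 20, -13, -7, -14, 20, -9, 0, 4]:

Scanning through the array:
Position 1 (value 4): max_ending_here = 4, max_so_far = 4
Position 2 (value 20): max_ending_here = 24, max_so_far = 24
Position 3 (value -13): max_ending_here = 11, max_so_far = 24
Position 4 (value -7): max_ending_here = 4, max_so_far = 24
Position 5 (value -14): max_ending_here = -10, max_so_far = 24
Position 6 (value 20): max_ending_here = 20, max_so_far = 24
Position 7 (value -9): max_ending_here = 11, max_so_far = 24
Position 8 (value 0): max_ending_here = 11, max_so_far = 24
Position 9 (value 4): max_ending_here = 15, max_so_far = 24

Maximum subarray: [4, 20]
Maximum sum: 24

The maximum subarray is [4, 20] with sum 24. This subarray runs from index 1 to index 2.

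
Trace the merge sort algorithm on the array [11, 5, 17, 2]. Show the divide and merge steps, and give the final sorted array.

Merge sort trace:

Split: [11, 5, 17, 2] -> [11, 5] and [17, 2]
  Split: [11, 5] -> [11] and [5]
  Merge: [11] + [5] -> [5, 11]
  Split: [17, 2] -> [17] and [2]
  Merge: [17] + [2] -> [2, 17]
Merge: [5, 11] + [2, 17] -> [2, 5, 11, 17]

Final sorted array: [2, 5, 11, 17]

The merge sort proceeds by recursively splitting the array and merging sorted halves.
After all merges, the sorted array is [2, 5, 11, 17].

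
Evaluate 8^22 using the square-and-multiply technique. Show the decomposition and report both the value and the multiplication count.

Computing 8^22 by squaring (build up from 8^1; each line after the first costs one multiplication):

8^1 = 8
8^2 = (8^1)^2 = 8^2 = 64
8^4 = (8^2)^2 = 64^2 = 4096
8^5 = 8 * 8^4 = 8 * 4096 = 32768
8^10 = (8^5)^2 = 32768^2 = 1073741824
8^11 = 8 * 8^10 = 8 * 1073741824 = 8589934592
8^22 = (8^11)^2 = 8589934592^2 = 73786976294838206464

Result: 73786976294838206464
Multiplications needed: 6 (6 lines after 8^1)

8^22 = 73786976294838206464. Using exponentiation by squaring, this requires 6 multiplications. The key idea: if the exponent is even, square the half-power; if odd, multiply by the base once.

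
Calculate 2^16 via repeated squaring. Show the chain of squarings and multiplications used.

Computing 2^16 by squaring (build up from 2^1; each line after the first costs one multiplication):

2^1 = 2
2^2 = (2^1)^2 = 2^2 = 4
2^4 = (2^2)^2 = 4^2 = 16
2^8 = (2^4)^2 = 16^2 = 256
2^16 = (2^8)^2 = 256^2 = 65536

Result: 65536
Multiplications needed: 4 (4 lines after 2^1)

2^16 = 65536. Using exponentiation by squaring, this requires 4 multiplications. The key idea: if the exponent is even, square the half-power; if odd, multiply by the base once.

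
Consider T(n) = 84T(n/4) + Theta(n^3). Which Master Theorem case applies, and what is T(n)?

Master Theorem for T(n) = 84T(n/4) + O(n^3):

a = 84, b = 4, c = 3
log_b(a) = log_4(84) = 3.1962

Case 1: c = 3 < log_4(84) = 3.1962
T(n) = O(n^(log_4 84))

For T(n) = 84T(n/4) + O(n^3): log_4(84) = 3.1962. This is Case 1 of the Master Theorem (c < log_b(a), work dominated by leaves), giving O(n^(log_4 84)).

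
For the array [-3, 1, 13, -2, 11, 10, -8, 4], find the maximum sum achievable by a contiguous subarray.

Using Kadane's algorithm on [-3, 1, 13, -2, 11, 10, -8, 4]:

Scanning through the array:
Position 1 (value 1): max_ending_here = 1, max_so_far = 1
Position 2 (value 13): max_ending_here = 14, max_so_far = 14
Position 3 (value -2): max_ending_here = 12, max_so_far = 14
Position 4 (value 11): max_ending_here = 23, max_so_far = 23
Position 5 (value 10): max_ending_here = 33, max_so_far = 33
Position 6 (value -8): max_ending_here = 25, max_so_far = 33
Position 7 (value 4): max_ending_here = 29, max_so_far = 33

Maximum subarray: [1, 13, -2, 11, 10]
Maximum sum: 33

The maximum subarray is [1, 13, -2, 11, 10] with sum 33. This subarray runs from index 1 to index 5.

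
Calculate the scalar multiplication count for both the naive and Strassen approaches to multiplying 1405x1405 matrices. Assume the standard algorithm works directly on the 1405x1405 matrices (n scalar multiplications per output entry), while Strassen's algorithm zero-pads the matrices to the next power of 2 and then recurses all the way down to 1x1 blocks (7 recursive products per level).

Matrix multiplication for 1405x1405 matrices:

Strassen's algorithm requires power-of-2 dimensions. Pad 1405x1405 to 2048x2048 (next power of 2).

Standard algorithm: 1405^3 = 2773505125 multiplications
Strassen's algorithm: 7^(log2(2048)) = 7^11 = 1977326743 multiplications
Savings: 2773505125 - 1977326743 = 796178382 multiplications

Standard: 2773505125 multiplications (1405^3). Strassen: 1977326743 multiplications (7^11, after padding to 2048x2048). Strassen reduces 8 recursive multiplications to 7 at each level.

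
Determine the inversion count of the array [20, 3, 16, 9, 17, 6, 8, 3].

Finding inversions in [20, 3, 16, 9, 17, 6, 8, 3]:

(0, 1): arr[0]=20 > arr[1]=3
(0, 2): arr[0]=20 > arr[2]=16
(0, 3): arr[0]=20 > arr[3]=9
(0, 4): arr[0]=20 > arr[4]=17
(0, 5): arr[0]=20 > arr[5]=6
(0, 6): arr[0]=20 > arr[6]=8
(0, 7): arr[0]=20 > arr[7]=3
(2, 3): arr[2]=16 > arr[3]=9
(2, 5): arr[2]=16 > arr[5]=6
(2, 6): arr[2]=16 > arr[6]=8
(2, 7): arr[2]=16 > arr[7]=3
(3, 5): arr[3]=9 > arr[5]=6
(3, 6): arr[3]=9 > arr[6]=8
(3, 7): arr[3]=9 > arr[7]=3
(4, 5): arr[4]=17 > arr[5]=6
(4, 6): arr[4]=17 > arr[6]=8
(4, 7): arr[4]=17 > arr[7]=3
(5, 7): arr[5]=6 > arr[7]=3
(6, 7): arr[6]=8 > arr[7]=3

Total inversions: 19

The array has 19 inversion(s): (0,1), (0,2), (0,3), (0,4), (0,5), (0,6), (0,7), (2,3), (2,5), (2,6), (2,7), (3,5), (3,6), (3,7), (4,5), (4,6), (4,7), (5,7), (6,7). Each pair (i,j) satisfies i < j and arr[i] > arr[j].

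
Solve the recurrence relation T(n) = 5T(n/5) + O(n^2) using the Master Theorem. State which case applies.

Master Theorem for T(n) = 5T(n/5) + O(n^2):

a = 5, b = 5, c = 2
log_b(a) = log_5(5) = 1.0000

Case 3: c = 2 > log_5(5) = 1.0000
T(n) = O(n^2) = O(n^2)

For T(n) = 5T(n/5) + O(n^2): log_5(5) = 1.0000. This is Case 3 of the Master Theorem (c > log_b(a), work dominated by root), giving O(n^2).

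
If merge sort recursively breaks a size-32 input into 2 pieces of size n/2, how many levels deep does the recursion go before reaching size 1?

For divide and conquer with division factor 2:

Problem sizes at each level:
Level 0: 32
Level 1: 16
Level 2: 8
Level 3: 4
Level 4: 2
Level 5: 1

The root is level 0 and the size-1 base case is level 5 (the tree spans levels 0 through 5, i.e. 6 levels counting the root), so the depth is the number of divisions: log_2(32) = 5

The recursion tree depth is log_2(32) = 5. At each level, the problem size is divided by 2, so it takes 5 divisions to reduce to a base case of size 1. The algorithm makes 2 recursive calls at each level.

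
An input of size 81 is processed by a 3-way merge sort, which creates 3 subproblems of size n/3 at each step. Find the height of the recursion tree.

For divide and conquer with division factor 3:

Problem sizes at each level:
Level 0: 81
Level 1: 27
Level 2: 9
Level 3: 3
Level 4: 1

The root is level 0 and the size-1 base case is level 4 (the tree spans levels 0 through 4, i.e. 5 levels counting the root), so the depth is the number of divisions: log_3(81) = 4

The recursion tree depth is log_3(81) = 4. At each level, the problem size is divided by 3, so it takes 4 divisions to reduce to a base case of size 1. The algorithm makes 3 recursive calls at each level.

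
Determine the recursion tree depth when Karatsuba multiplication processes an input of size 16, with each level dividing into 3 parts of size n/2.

For divide and conquer with division factor 2:

Problem sizes at each level:
Level 0: 16
Level 1: 8
Level 2: 4
Level 3: 2
Level 4: 1

The root is level 0 and the size-1 base case is level 4 (the tree spans levels 0 through 4, i.e. 5 levels counting the root), so the depth is the number of divisions: log_2(16) = 4

The recursion tree depth is log_2(16) = 4. At each level, the problem size is divided by 2, so it takes 4 divisions to reduce to a base case of size 1. The algorithm makes 3 recursive calls at each level.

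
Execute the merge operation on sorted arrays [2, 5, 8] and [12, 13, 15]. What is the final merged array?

Merging process:

Compare 2 vs 12: take 2 from left. Merged: [2]
Compare 5 vs 12: take 5 from left. Merged: [2, 5]
Compare 8 vs 12: take 8 from left. Merged: [2, 5, 8]
Append remaining from right: [12, 13, 15]. Merged: [2, 5, 8, 12, 13, 15]

Final merged array: [2, 5, 8, 12, 13, 15]
Total comparisons: 3

The merged array is [2, 5, 8, 12, 13, 15], requiring 3 comparisons. The merge step runs in O(n) time where n is the total number of elements.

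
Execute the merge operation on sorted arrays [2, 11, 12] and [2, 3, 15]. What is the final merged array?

Merging process:

Compare 2 vs 2: take 2 from left. Merged: [2]
Compare 11 vs 2: take 2 from right. Merged: [2, 2]
Compare 11 vs 3: take 3 from right. Merged: [2, 2, 3]
Compare 11 vs 15: take 11 from left. Merged: [2, 2, 3, 11]
Compare 12 vs 15: take 12 from left. Merged: [2, 2, 3, 11, 12]
Append remaining from right: [15]. Merged: [2, 2, 3, 11, 12, 15]

Final merged array: [2, 2, 3, 11, 12, 15]
Total comparisons: 5

The merged array is [2, 2, 3, 11, 12, 15], requiring 5 comparisons. The merge step runs in O(n) time where n is the total number of elements.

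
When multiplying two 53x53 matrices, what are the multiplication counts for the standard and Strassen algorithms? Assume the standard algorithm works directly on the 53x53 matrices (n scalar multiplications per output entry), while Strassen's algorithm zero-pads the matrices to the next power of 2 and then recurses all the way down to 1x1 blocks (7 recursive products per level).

Matrix multiplication for 53x53 matrices:

Strassen's algorithm requires power-of-2 dimensions. Pad 53x53 to 64x64 (next power of 2).

Standard algorithm: 53^3 = 148877 multiplications
Strassen's algorithm: 7^(log2(64)) = 7^6 = 117649 multiplications
Savings: 148877 - 117649 = 31228 multiplications

Standard: 148877 multiplications (53^3). Strassen: 117649 multiplications (7^6, after padding to 64x64). Strassen reduces 8 recursive multiplications to 7 at each level.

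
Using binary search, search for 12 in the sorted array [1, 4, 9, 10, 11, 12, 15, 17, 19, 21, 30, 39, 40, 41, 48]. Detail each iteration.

Binary search for 12 in [1, 4, 9, 10, 11, 12, 15, 17, 19, 21, 30, 39, 40, 41, 48]:

lo=0, hi=14, mid=7, arr[mid]=17 -> 17 > 12, search left half
lo=0, hi=6, mid=3, arr[mid]=10 -> 10 < 12, search right half
lo=4, hi=6, mid=5, arr[mid]=12 -> Found target at index 5!

Binary search finds 12 at index 5 after 3 comparisons. The search repeatedly halves the search space by comparing with the middle element.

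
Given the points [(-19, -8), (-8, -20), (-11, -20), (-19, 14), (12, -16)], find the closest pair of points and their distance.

Computing all pairwise distances among 5 points:

d((-19, -8), (-8, -20)) = 16.2788
d((-19, -8), (-11, -20)) = 14.4222
d((-19, -8), (-19, 14)) = 22.0
d((-19, -8), (12, -16)) = 32.0156
d((-8, -20), (-11, -20)) = 3.0 <-- minimum
d((-8, -20), (-19, 14)) = 35.7351
d((-8, -20), (12, -16)) = 20.3961
d((-11, -20), (-19, 14)) = 34.9285
d((-11, -20), (12, -16)) = 23.3452
d((-19, 14), (12, -16)) = 43.1393

Closest pair: (-8, -20) and (-11, -20) with distance 3.0

The closest pair is (-8, -20) and (-11, -20) with Euclidean distance 3.0. For 5 points, brute-force pairwise comparison is shown above. For large n, the divide-and-conquer algorithm (sort by x, recurse on halves, check the dividing strip) achieves O(n log n).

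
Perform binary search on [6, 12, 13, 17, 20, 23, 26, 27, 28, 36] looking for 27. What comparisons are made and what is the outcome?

Binary search for 27 in [6, 12, 13, 17, 20, 23, 26, 27, 28, 36]:

lo=0, hi=9, mid=4, arr[mid]=20 -> 20 < 27, search right half
lo=5, hi=9, mid=7, arr[mid]=27 -> Found target at index 7!

Binary search finds 27 at index 7 after 2 comparisons. The search repeatedly halves the search space by comparing with the middle element.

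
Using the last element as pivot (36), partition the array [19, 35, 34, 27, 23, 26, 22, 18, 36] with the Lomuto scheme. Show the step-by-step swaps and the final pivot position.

Lomuto partition with pivot = 36:

Initial array: [19, 35, 34, 27, 23, 26, 22, 18, 36]

arr[0]=19 <= 36: swap with position 0, array becomes [19, 35, 34, 27, 23, 26, 22, 18, 36]
arr[1]=35 <= 36: swap with position 1, array becomes [19, 35, 34, 27, 23, 26, 22, 18, 36]
arr[2]=34 <= 36: swap with position 2, array becomes [19, 35, 34, 27, 23, 26, 22, 18, 36]
arr[3]=27 <= 36: swap with position 3, array becomes [19, 35, 34, 27, 23, 26, 22, 18, 36]
arr[4]=23 <= 36: swap with position 4, array becomes [19, 35, 34, 27, 23, 26, 22, 18, 36]
arr[5]=26 <= 36: swap with position 5, array becomes [19, 35, 34, 27, 23, 26, 22, 18, 36]
arr[6]=22 <= 36: swap with position 6, array becomes [19, 35, 34, 27, 23, 26, 22, 18, 36]
arr[7]=18 <= 36: swap with position 7, array becomes [19, 35, 34, 27, 23, 26, 22, 18, 36]

Place pivot at position 8: [19, 35, 34, 27, 23, 26, 22, 18, 36]
Pivot position: 8

After partitioning with pivot 36, the array becomes [19, 35, 34, 27, 23, 26, 22, 18, 36]. The pivot is placed at index 8. All elements to the left of the pivot are <= 36, and all elements to the right are > 36.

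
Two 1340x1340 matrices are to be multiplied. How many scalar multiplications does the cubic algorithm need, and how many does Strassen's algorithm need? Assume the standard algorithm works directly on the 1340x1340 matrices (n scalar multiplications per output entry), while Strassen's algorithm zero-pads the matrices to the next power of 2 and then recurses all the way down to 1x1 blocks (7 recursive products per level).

Matrix multiplication for 1340x1340 matrices:

Strassen's algorithm requires power-of-2 dimensions. Pad 1340x1340 to 2048x2048 (next power of 2).

Standard algorithm: 1340^3 = 2406104000 multiplications
Strassen's algorithm: 7^(log2(2048)) = 7^11 = 1977326743 multiplications
Savings: 2406104000 - 1977326743 = 428777257 multiplications

Standard: 2406104000 multiplications (1340^3). Strassen: 1977326743 multiplications (7^11, after padding to 2048x2048). Strassen reduces 8 recursive multiplications to 7 at each level.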